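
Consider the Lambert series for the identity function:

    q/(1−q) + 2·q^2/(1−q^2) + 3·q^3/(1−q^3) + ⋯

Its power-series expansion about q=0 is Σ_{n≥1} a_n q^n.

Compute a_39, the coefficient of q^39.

a_39 = 56

n=39: 39·1 13·3 3·13 1·39  f→[39+13+3+1]=56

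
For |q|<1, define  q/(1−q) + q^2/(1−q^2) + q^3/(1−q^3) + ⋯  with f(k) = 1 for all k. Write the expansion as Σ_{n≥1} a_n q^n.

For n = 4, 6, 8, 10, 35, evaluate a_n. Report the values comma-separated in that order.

3, 4, 4, 4, 4

n=4: 1·4 2·2 4·1  f→[1+1+1]=3
n=6: 1·6 2·3 3·2 6·1  f→[1+1+1+1]=4
d|8:{8,4,2,1}  Σf=1+1+1+1=4
d|10:{1,2,5,10}  Σf=1+1+1+1=4
d|35:{35,7,5,1}  Σf=1+1+1+1=4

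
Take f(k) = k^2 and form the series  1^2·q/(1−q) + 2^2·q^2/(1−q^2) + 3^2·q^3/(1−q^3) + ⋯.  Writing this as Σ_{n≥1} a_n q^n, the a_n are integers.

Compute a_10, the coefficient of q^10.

a_10 = 130

d|10:{10,5,2,1}  Σf=100+25+4+1=130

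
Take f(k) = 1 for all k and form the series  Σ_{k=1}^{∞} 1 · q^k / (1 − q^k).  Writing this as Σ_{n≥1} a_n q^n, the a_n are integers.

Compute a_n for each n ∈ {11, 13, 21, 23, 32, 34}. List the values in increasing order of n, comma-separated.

2, 2, 4, 2, 6, 4

[q^11] f(11)=1,f(1)=1 ⇒ 2
q^13  k|13↦f(k): 13:1 1:1  a_13=2
[q^21] f(1)=1,f(3)=1,f(7)=1,f(21)=1 ⇒ 4
[q^23] f(1)=1,f(23)=1 ⇒ 2
n=32: 32·1 16·2 8·4 4·8 2·16 1·32  f→[1+1+1+1+1+1]=6
d|34:{34,17,2,1}  Σf=1+1+1+1=4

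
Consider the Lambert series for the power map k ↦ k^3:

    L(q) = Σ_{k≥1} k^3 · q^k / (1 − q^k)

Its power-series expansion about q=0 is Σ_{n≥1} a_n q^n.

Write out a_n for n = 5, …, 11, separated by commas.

d|5:{1,5}  Σf=1+125=126
n=6: 6·1 3·2 2·3 1·6  f→[216+27+8+1]=252
q^7  k|7↦f(k): 1:1 7:343  a_7=344
q^8  k|8↦f(k): 1:1 2:8 4:64 8:512  a_8=585
q^9  k|9↦f(k): 9:729 3:27 1:1  a_9=757
q^10  k|10↦f(k): 1:1 2:8 5:125 10:1000  a_10=1134
n=11: 1·11 11·1  f→[1+1331]=1332

126, 252, 344, 585, 757, 1134, 1332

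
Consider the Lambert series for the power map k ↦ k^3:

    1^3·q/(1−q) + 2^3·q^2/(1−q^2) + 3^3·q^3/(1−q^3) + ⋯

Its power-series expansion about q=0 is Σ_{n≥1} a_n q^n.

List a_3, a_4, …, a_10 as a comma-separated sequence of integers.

[q^3] f(1)=1,f(3)=27 ⇒ 28
n=4: 4·1 2·2 1·4  f→[64+8+1]=73
n=5: 1·5 5·1  f→[1+125]=126
[q^6] f(1)=1,f(2)=8,f(3)=27,f(6)=216 ⇒ 252
d|7:{1,7}  Σf=1+343=344
n=8: 1·8 2·4 4·2 8·1  f→[1+8+64+512]=585
d|9:{9,3,1}  Σf=729+27+1=757
n=10: 1·10 2·5 5·2 10·1  f→[1+8+125+1000]=1134

28, 73, 126, 252, 344, 585, 757, 1134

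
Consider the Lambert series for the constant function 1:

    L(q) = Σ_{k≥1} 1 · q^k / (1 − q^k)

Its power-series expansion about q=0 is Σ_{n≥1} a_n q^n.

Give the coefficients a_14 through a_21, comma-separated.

n=14: 14·1 7·2 2·7 1·14  f→[1+1+1+1]=4
q^15  k|15↦f(k): 15:1 5:1 3:1 1:1  a_15=4
n=16: 16·1 8·2 4·4 2·8 1·16  f→[1+1+1+1+1]=5
[q^17] f(17)=1,f(1)=1 ⇒ 2
[q^18] f(18)=1,f(9)=1,f(6)=1,f(3)=1,f(2)=1,f(1)=1 ⇒ 6
n=19: 1·19 19·1  f→[1+1]=2
d|20:{1,2,4,5,10,20}  Σf=1+1+1+1+1+1=6
[q^21] f(21)=1,f(7)=1,f(3)=1,f(1)=1 ⇒ 4

4, 4, 5, 2, 6, 2, 6, 4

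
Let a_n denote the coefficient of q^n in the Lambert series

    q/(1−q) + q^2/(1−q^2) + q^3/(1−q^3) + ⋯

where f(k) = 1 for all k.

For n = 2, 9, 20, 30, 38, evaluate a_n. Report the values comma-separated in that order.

d|2:{2,1}  Σf=1+1=2
n=9: 1·9 3·3 9·1  f→[1+1+1]=3
d|20:{1,2,4,5,10,20}  Σf=1+1+1+1+1+1=6
d|30:{1,2,3,5,6,10,15,30}  Σf=1+1+1+1+1+1+1+1=8
q^38  k|38↦f(k): 1:1 2:1 19:1 38:1  a_38=4

2, 3, 6, 8, 4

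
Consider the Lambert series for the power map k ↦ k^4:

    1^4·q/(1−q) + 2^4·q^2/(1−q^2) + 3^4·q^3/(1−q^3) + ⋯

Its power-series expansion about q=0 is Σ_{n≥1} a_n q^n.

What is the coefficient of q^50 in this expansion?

[q^50] f(1)=1,f(2)=16,f(5)=625,f(10)=10000,f(25)=390625,f(50)=6250000 ⇒ 6651267

a_50 = 6651267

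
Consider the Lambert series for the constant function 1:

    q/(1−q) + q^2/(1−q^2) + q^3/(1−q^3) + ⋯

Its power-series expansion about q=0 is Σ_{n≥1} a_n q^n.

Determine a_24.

q^24  k|24↦f(k): 24:1 12:1 8:1 6:1 4:1 3:1 2:1 1:1  a_24=8

a_24 = 8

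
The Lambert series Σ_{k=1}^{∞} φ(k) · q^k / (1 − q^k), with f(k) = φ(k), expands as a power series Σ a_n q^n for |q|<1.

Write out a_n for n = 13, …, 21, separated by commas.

d|13:{13,1}  Σφ=12+1=13
[q^14] φ(1)=1,φ(2)=1,φ(7)=6,φ(14)=6 ⇒ 14
d|15:{1,3,5,15}  Σφ=1+2+4+8=15
d|16:{1,2,4,8,16}  Σφ=1+1+2+4+8=16
n=17: 1·17 17·1  φ→[1+16]=17
[q^18] φ(18)=6,φ(9)=6,φ(6)=2,φ(3)=2,φ(2)=1,φ(1)=1 ⇒ 18
n=19: 1·19 19·1  φ→[1+18]=19
q^20  k|20↦φ(k): 1:1 2:1 4:2 5:4 10:4 20:8  a_20=20
d|21:{1,3,7,21}  Σφ=1+2+6+12=21

13, 14, 15, 16, 17, 18, 19, 20, 21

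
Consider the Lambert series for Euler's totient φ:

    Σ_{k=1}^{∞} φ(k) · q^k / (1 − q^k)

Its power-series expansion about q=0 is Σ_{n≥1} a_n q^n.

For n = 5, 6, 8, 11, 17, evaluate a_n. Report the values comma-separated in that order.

q^5  k|5↦φ(k): 1:1 5:4  a_5=5
[q^6] φ(1)=1,φ(2)=1,φ(3)=2,φ(6)=2 ⇒ 6
q^8  k|8↦φ(k): 8:4 4:2 2:1 1:1  a_8=8
n=11: 11·1 1·11  φ→[10+1]=11
[q^17] φ(1)=1,φ(17)=16 ⇒ 17

5, 6, 8, 11, 17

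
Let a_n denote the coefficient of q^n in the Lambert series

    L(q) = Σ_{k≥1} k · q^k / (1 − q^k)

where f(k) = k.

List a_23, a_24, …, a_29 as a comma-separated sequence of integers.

n=23: 23·1 1·23  f→[23+1]=24
d|24:{24,12,8,6,4,3,2,1}  Σf=24+12+8+6+4+3+2+1=60
d|25:{1,5,25}  Σf=1+5+25=31
d|26:{1,2,13,26}  Σf=1+2+13+26=42
q^27  k|27↦f(k): 1:1 3:3 9:9 27:27  a_27=40
n=28: 28·1 14·2 7·4 4·7 2·14 1·28  f→[28+14+7+4+2+1]=56
[q^29] f(1)=1,f(29)=29 ⇒ 30

24, 60, 31, 42, 40, 56, 30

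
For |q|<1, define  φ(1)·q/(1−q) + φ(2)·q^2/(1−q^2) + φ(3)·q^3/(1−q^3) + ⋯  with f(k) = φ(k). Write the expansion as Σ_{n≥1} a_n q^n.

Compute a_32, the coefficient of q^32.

d|32:{1,2,4,8,16,32}  Σφ=1+1+2+4+8+16=32

a_32 = 32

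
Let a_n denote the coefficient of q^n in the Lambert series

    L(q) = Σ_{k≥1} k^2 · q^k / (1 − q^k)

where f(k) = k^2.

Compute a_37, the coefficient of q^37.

n=37: 37·1 1·37  f→[1369+1]=1370

a_37 = 1370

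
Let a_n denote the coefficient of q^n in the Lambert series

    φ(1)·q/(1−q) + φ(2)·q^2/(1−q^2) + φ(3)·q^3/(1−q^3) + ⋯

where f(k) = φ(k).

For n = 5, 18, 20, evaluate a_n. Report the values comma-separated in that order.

n=5: 5·1 1·5  φ→[4+1]=5
[q^18] φ(1)=1,φ(2)=1,φ(3)=2,φ(6)=2,φ(9)=6,φ(18)=6 ⇒ 18
q^20  k|20↦φ(k): 20:8 10:4 5:4 4:2 2:1 1:1  a_20=20

5, 18, 20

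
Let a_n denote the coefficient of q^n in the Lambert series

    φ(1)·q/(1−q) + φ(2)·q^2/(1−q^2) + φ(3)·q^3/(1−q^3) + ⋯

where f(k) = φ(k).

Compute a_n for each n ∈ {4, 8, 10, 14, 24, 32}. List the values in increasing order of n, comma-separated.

q^4  k|4↦φ(k): 1:1 2:1 4:2  a_4=4
n=8: 1·8 2·4 4·2 8·1  φ→[1+1+2+4]=8
q^10  k|10↦φ(k): 1:1 2:1 5:4 10:4  a_10=10
q^14  k|14↦φ(k): 14:6 7:6 2:1 1:1  a_14=14
n=24: 1·24 2·12 3·8 4·6 6·4 8·3 12·2 24·1  φ→[1+1+2+2+2+4+4+8]=24
n=32: 1·32 2·16 4·8 8·4 16·2 32·1  φ→[1+1+2+4+8+16]=32

4, 8, 10, 14, 24, 32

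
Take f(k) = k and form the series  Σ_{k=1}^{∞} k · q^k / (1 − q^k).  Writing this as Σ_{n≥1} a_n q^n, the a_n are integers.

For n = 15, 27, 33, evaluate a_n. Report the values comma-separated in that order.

d|15:{15,5,3,1}  Σf=15+5+3+1=24
n=27: 27·1 9·3 3·9 1·27  f→[27+9+3+1]=40
n=33: 1·33 3·11 11·3 33·1  f→[1+3+11+33]=48

24, 40, 48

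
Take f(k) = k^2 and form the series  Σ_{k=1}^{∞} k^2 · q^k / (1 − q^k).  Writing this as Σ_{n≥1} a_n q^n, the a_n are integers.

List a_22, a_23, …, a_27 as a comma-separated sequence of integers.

d|22:{1,2,11,22}  Σf=1+4+121+484=610
q^23  k|23↦f(k): 1:1 23:529  a_23=530
q^24  k|24↦f(k): 24:576 12:144 8:64 6:36 4:16 3:9 2:4 1:1  a_24=850
q^25  k|25↦f(k): 25:625 5:25 1:1  a_25=651
d|26:{1,2,13,26}  Σf=1+4+169+676=850
n=27: 27·1 9·3 3·9 1·27  f→[729+81+9+1]=820

610, 530, 850, 651, 850, 820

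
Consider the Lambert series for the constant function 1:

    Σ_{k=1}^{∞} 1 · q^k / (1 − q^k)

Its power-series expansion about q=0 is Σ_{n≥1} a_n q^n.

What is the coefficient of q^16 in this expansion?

n=16: 16·1 8·2 4·4 2·8 1·16  f→[1+1+1+1+1]=5

a_16 = 5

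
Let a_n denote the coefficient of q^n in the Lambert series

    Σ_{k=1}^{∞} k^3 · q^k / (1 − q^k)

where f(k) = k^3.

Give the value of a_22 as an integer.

n=22: 1·22 2·11 11·2 22·1  f→[1+8+1331+10648]=11988

a_22 = 11988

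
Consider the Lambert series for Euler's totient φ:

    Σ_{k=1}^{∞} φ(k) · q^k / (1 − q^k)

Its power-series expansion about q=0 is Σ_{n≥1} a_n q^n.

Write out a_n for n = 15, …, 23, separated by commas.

[q^15] φ(1)=1,φ(3)=2,φ(5)=4,φ(15)=8 ⇒ 15
[q^16] φ(16)=8,φ(8)=4,φ(4)=2,φ(2)=1,φ(1)=1 ⇒ 16
q^17  k|17↦φ(k): 1:1 17:16  a_17=17
n=18: 18·1 9·2 6·3 3·6 2·9 1·18  φ→[6+6+2+2+1+1]=18
n=19: 19·1 1·19  φ→[18+1]=19
q^20  k|20↦φ(k): 1:1 2:1 4:2 5:4 10:4 20:8  a_20=20
[q^21] φ(1)=1,φ(3)=2,φ(7)=6,φ(21)=12 ⇒ 21
q^22  k|22↦φ(k): 22:10 11:10 2:1 1:1  a_22=22
[q^23] φ(23)=22,φ(1)=1 ⇒ 23

15, 16, 17, 18, 19, 20, 21, 22, 23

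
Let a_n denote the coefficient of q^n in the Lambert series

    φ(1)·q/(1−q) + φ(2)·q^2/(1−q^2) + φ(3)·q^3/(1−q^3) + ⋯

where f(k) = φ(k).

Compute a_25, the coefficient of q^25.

[q^25] φ(25)=20,φ(5)=4,φ(1)=1 ⇒ 25

a_25 = 25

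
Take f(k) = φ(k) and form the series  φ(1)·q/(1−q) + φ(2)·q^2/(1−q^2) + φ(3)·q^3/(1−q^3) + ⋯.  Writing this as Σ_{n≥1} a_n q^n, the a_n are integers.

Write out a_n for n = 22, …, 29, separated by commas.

q^22  k|22↦φ(k): 22:10 11:10 2:1 1:1  a_22=22
d|23:{23,1}  Σφ=22+1=23
d|24:{24,12,8,6,4,3,2,1}  Σφ=8+4+4+2+2+2+1+1=24
n=25: 1·25 5·5 25·1  φ→[1+4+20]=25
n=26: 26·1 13·2 2·13 1·26  φ→[12+12+1+1]=26
[q^27] φ(1)=1,φ(3)=2,φ(9)=6,φ(27)=18 ⇒ 27
q^28  k|28↦φ(k): 28:12 14:6 7:6 4:2 2:1 1:1  a_28=28
d|29:{29,1}  Σφ=28+1=29

22, 23, 24, 25, 26, 27, 28, 29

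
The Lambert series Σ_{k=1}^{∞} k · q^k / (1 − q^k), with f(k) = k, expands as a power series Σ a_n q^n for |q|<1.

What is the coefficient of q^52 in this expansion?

a_52 = 98

[q^52] f(1)=1,f(2)=2,f(4)=4,f(13)=13,f(26)=26,f(52)=52 ⇒ 98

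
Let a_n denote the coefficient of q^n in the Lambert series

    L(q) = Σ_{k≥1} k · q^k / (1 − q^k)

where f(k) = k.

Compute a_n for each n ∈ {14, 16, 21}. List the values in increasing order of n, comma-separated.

d|14:{1,2,7,14}  Σf=1+2+7+14=24
[q^16] f(16)=16,f(8)=8,f(4)=4,f(2)=2,f(1)=1 ⇒ 31
[q^21] f(21)=21,f(7)=7,f(3)=3,f(1)=1 ⇒ 32

24, 31, 32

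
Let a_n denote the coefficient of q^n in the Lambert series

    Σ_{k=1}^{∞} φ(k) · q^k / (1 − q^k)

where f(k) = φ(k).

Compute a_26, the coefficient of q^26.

d|26:{26,13,2,1}  Σφ=12+12+1+1=26

a_26 = 26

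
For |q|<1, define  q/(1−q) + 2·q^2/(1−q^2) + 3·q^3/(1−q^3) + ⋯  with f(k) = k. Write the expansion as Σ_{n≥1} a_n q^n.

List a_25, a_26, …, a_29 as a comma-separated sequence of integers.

31, 42, 40, 56, 30

q^25  k|25↦f(k): 1:1 5:5 25:25  a_25=31
q^26  k|26↦f(k): 1:1 2:2 13:13 26:26  a_26=42
[q^27] f(1)=1,f(3)=3,f(9)=9,f(27)=27 ⇒ 40
[q^28] f(28)=28,f(14)=14,f(7)=7,f(4)=4,f(2)=2,f(1)=1 ⇒ 56
[q^29] f(29)=29,f(1)=1 ⇒ 30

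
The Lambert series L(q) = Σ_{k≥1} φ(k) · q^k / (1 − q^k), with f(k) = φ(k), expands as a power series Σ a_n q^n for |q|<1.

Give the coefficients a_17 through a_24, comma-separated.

n=17: 1·17 17·1  φ→[1+16]=17
n=18: 18·1 9·2 6·3 3·6 2·9 1·18  φ→[6+6+2+2+1+1]=18
[q^19] φ(19)=18,φ(1)=1 ⇒ 19
q^20  k|20↦φ(k): 1:1 2:1 4:2 5:4 10:4 20:8  a_20=20
d|21:{1,3,7,21}  Σφ=1+2+6+12=21
n=22: 1·22 2·11 11·2 22·1  φ→[1+1+10+10]=22
n=23: 1·23 23·1  φ→[1+22]=23
q^24  k|24↦φ(k): 24:8 12:4 8:4 6:2 4:2 3:2 2:1 1:1  a_24=24

17, 18, 19, 20, 21, 22, 23, 24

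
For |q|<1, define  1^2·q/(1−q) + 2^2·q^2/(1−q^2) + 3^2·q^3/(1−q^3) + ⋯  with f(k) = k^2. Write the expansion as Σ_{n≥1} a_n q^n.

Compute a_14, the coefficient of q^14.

a_14 = 250

[q^14] f(14)=196,f(7)=49,f(2)=4,f(1)=1 ⇒ 250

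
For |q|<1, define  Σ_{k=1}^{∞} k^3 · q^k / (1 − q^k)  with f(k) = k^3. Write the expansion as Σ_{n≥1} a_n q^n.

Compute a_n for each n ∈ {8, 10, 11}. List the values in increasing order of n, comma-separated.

q^8  k|8↦f(k): 1:1 2:8 4:64 8:512  a_8=585
d|10:{1,2,5,10}  Σf=1+8+125+1000=1134
n=11: 11·1 1·11  f→[1331+1]=1332

585, 1134, 1332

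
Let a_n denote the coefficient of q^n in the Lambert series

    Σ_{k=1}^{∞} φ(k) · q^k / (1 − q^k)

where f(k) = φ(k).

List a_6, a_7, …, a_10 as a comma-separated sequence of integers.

n=6: 1·6 2·3 3·2 6·1  φ→[1+1+2+2]=6
q^7  k|7↦φ(k): 1:1 7:6  a_7=7
d|8:{1,2,4,8}  Σφ=1+1+2+4=8
d|9:{1,3,9}  Σφ=1+2+6=9
d|10:{1,2,5,10}  Σφ=1+1+4+4=10

6, 7, 8, 9, 10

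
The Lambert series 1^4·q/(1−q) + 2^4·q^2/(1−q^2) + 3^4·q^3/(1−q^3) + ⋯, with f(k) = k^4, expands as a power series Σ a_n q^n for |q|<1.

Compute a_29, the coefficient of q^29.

a_29 = 707282

n=29: 29·1 1·29  f→[707281+1]=707282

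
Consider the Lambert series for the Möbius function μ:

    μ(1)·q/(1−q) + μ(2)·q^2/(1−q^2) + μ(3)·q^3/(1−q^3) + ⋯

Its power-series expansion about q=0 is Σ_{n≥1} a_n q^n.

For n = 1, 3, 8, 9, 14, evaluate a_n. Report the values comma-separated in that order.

d|1:{1}  Σμ=1=1
d|3:{1,3}  Σμ=1+(-1)=0
d|8:{8,4,2,1}  Σμ=0+0+(-1)+1=0
d|9:{1,3,9}  Σμ=1+(-1)+0=0
q^14  k|14↦μ(k): 14:1 7:-1 2:-1 1:1  a_14=0

1, 0, 0, 0, 0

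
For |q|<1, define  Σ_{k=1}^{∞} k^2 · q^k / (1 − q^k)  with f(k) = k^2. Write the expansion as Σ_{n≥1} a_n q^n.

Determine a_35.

[q^35] f(1)=1,f(5)=25,f(7)=49,f(35)=1225 ⇒ 1300

a_35 = 1300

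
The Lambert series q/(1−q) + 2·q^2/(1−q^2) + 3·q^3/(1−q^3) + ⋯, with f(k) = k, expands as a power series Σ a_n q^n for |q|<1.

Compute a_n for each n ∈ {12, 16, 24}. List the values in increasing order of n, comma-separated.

28, 31, 60

d|12:{12,6,4,3,2,1}  Σf=12+6+4+3+2+1=28
n=16: 1·16 2·8 4·4 8·2 16·1  f→[1+2+4+8+16]=31
q^24  k|24↦f(k): 1:1 2:2 3:3 4:4 6:6 8:8 12:12 24:24  a_24=60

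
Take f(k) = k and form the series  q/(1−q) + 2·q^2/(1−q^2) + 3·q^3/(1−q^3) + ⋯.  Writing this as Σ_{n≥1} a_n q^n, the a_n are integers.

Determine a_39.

q^39  k|39↦f(k): 39:39 13:13 3:3 1:1  a_39=56

a_39 = 56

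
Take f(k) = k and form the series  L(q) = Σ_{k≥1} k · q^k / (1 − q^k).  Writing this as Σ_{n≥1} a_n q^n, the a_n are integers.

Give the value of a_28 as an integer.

[q^28] f(28)=28,f(14)=14,f(7)=7,f(4)=4,f(2)=2,f(1)=1 ⇒ 56

a_28 = 56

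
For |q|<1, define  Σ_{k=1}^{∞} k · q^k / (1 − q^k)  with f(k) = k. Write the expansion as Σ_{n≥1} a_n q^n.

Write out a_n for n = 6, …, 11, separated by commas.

12, 8, 15, 13, 18, 12

q^6  k|6↦f(k): 6:6 3:3 2:2 1:1  a_6=12
q^7  k|7↦f(k): 7:7 1:1  a_7=8
q^8  k|8↦f(k): 8:8 4:4 2:2 1:1  a_8=15
[q^9] f(9)=9,f(3)=3,f(1)=1 ⇒ 13
d|10:{1,2,5,10}  Σf=1+2+5+10=18
[q^11] f(11)=11,f(1)=1 ⇒ 12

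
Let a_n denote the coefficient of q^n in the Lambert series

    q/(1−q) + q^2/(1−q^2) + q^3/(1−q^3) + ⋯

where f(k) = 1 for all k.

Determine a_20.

a_20 = 6

n=20: 20·1 10·2 5·4 4·5 2·10 1·20  f→[1+1+1+1+1+1]=6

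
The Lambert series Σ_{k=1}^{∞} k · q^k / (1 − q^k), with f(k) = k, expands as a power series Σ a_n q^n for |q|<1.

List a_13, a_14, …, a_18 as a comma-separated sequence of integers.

d|13:{13,1}  Σf=13+1=14
[q^14] f(1)=1,f(2)=2,f(7)=7,f(14)=14 ⇒ 24
n=15: 15·1 5·3 3·5 1·15  f→[15+5+3+1]=24
n=16: 1·16 2·8 4·4 8·2 16·1  f→[1+2+4+8+16]=31
[q^17] f(17)=17,f(1)=1 ⇒ 18
[q^18] f(18)=18,f(9)=9,f(6)=6,f(3)=3,f(2)=2,f(1)=1 ⇒ 39

14, 24, 24, 31, 18, 39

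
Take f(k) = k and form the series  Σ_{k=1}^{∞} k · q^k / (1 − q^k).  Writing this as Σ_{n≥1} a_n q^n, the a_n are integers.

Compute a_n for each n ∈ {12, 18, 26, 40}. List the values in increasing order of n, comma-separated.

n=12: 1·12 2·6 3·4 4·3 6·2 12·1  f→[1+2+3+4+6+12]=28
q^18  k|18↦f(k): 1:1 2:2 3:3 6:6 9:9 18:18  a_18=39
n=26: 1·26 2·13 13·2 26·1  f→[1+2+13+26]=42
[q^40] f(1)=1,f(2)=2,f(4)=4,f(5)=5,f(8)=8,f(10)=10,f(20)=20,f(40)=40 ⇒ 90

28, 39, 42, 90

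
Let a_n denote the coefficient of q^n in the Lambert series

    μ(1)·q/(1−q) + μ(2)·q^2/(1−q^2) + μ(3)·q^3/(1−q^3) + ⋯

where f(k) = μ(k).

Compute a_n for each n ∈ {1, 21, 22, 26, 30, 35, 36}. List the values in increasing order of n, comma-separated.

n=1: 1·1  μ→[1]=1
d|21:{1,3,7,21}  Σμ=1+(-1)+(-1)+1=0
[q^22] μ(1)=1,μ(2)=-1,μ(11)=-1,μ(22)=1 ⇒ 0
[q^26] μ(26)=1,μ(13)=-1,μ(2)=-1,μ(1)=1 ⇒ 0
n=30: 1·30 2·15 3·10 5·6 6·5 10·3 15·2 30·1  μ→[1+(-1)+(-1)+(-1)+1+1+1+(-1)]=0
d|35:{35,7,5,1}  Σμ=1+(-1)+(-1)+1=0
[q^36] μ(1)=1,μ(2)=-1,μ(3)=-1,μ(4)=0,μ(6)=1,μ(9)=0,μ(12)=0,μ(18)=0,μ(36)=0 ⇒ 0

1, 0, 0, 0, 0, 0, 0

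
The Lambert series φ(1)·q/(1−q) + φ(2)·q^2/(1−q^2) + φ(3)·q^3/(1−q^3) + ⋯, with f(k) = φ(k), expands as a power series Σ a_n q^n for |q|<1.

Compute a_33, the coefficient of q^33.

q^33  k|33↦φ(k): 33:20 11:10 3:2 1:1  a_33=33

a_33 = 33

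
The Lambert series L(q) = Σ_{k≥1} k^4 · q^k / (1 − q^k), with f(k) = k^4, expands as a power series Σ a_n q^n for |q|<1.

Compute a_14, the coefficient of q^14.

[q^14] f(1)=1,f(2)=16,f(7)=2401,f(14)=38416 ⇒ 40834

a_14 = 40834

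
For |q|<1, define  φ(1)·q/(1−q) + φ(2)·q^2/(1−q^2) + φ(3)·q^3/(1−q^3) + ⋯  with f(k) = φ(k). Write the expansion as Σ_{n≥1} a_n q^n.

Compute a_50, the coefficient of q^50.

[q^50] φ(1)=1,φ(2)=1,φ(5)=4,φ(10)=4,φ(25)=20,φ(50)=20 ⇒ 50

a_50 = 50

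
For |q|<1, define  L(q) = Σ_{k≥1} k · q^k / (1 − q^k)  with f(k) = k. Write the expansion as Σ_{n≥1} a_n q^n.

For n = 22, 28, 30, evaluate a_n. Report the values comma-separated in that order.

n=22: 22·1 11·2 2·11 1·22  f→[22+11+2+1]=36
q^28  k|28↦f(k): 1:1 2:2 4:4 7:7 14:14 28:28  a_28=56
d|30:{30,15,10,6,5,3,2,1}  Σf=30+15+10+6+5+3+2+1=72

36, 56, 72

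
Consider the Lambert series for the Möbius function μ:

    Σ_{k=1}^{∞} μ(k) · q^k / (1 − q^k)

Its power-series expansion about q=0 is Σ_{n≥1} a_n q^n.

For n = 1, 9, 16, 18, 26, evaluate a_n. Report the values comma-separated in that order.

1, 0, 0, 0, 0

q^1  k|1↦μ(k): 1:1  a_1=1
n=9: 9·1 3·3 1·9  μ→[0+(-1)+1]=0
q^16  k|16↦μ(k): 1:1 2:-1 4:0 8:0 16:0  a_16=0
d|18:{1,2,3,6,9,18}  Σμ=1+(-1)+(-1)+1+0+0=0
[q^26] μ(1)=1,μ(2)=-1,μ(13)=-1,μ(26)=1 ⇒ 0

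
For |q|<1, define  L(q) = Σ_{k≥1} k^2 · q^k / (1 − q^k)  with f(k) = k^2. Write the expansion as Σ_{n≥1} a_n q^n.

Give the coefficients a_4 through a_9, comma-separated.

21, 26, 50, 50, 85, 91

n=4: 4·1 2·2 1·4  f→[16+4+1]=21
[q^5] f(5)=25,f(1)=1 ⇒ 26
n=6: 6·1 3·2 2·3 1·6  f→[36+9+4+1]=50
d|7:{1,7}  Σf=1+49=50
n=8: 1·8 2·4 4·2 8·1  f→[1+4+16+64]=85
n=9: 9·1 3·3 1·9  f→[81+9+1]=91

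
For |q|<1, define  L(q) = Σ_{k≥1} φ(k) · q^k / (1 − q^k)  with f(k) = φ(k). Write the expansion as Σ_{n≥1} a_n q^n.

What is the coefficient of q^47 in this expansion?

[q^47] φ(1)=1,φ(47)=46 ⇒ 47

a_47 = 47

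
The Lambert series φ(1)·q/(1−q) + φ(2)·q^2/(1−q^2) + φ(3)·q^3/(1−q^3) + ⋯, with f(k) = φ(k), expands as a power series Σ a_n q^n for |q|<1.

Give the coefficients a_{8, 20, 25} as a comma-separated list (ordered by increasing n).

[q^8] φ(1)=1,φ(2)=1,φ(4)=2,φ(8)=4 ⇒ 8
q^20  k|20↦φ(k): 20:8 10:4 5:4 4:2 2:1 1:1  a_20=20
d|25:{25,5,1}  Σφ=20+4+1=25

8, 20, 25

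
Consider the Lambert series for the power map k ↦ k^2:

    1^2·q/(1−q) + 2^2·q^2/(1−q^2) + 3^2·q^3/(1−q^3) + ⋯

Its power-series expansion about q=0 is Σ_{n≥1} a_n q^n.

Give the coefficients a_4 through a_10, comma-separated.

21, 26, 50, 50, 85, 91, 130

n=4: 1·4 2·2 4·1  f→[1+4+16]=21
d|5:{1,5}  Σf=1+25=26
[q^6] f(1)=1,f(2)=4,f(3)=9,f(6)=36 ⇒ 50
[q^7] f(1)=1,f(7)=49 ⇒ 50
[q^8] f(8)=64,f(4)=16,f(2)=4,f(1)=1 ⇒ 85
n=9: 1·9 3·3 9·1  f→[1+9+81]=91
d|10:{10,5,2,1}  Σf=100+25+4+1=130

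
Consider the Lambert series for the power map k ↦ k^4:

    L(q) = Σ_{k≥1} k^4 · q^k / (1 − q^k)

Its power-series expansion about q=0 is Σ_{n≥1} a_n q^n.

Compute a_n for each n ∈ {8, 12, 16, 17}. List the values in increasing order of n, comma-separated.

[q^8] f(1)=1,f(2)=16,f(4)=256,f(8)=4096 ⇒ 4369
d|12:{12,6,4,3,2,1}  Σf=20736+1296+256+81+16+1=22386
d|16:{16,8,4,2,1}  Σf=65536+4096+256+16+1=69905
n=17: 17·1 1·17  f→[83521+1]=83522

4369, 22386, 69905, 83522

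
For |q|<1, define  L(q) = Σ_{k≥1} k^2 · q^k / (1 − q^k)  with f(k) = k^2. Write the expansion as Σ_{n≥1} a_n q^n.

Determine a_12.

a_12 = 210

d|12:{1,2,3,4,6,12}  Σf=1+4+9+16+36+144=210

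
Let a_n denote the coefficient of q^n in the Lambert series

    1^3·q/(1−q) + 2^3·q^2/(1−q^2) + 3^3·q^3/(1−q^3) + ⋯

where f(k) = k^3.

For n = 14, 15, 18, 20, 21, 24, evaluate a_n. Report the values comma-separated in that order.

[q^14] f(1)=1,f(2)=8,f(7)=343,f(14)=2744 ⇒ 3096
[q^15] f(15)=3375,f(5)=125,f(3)=27,f(1)=1 ⇒ 3528
n=18: 18·1 9·2 6·3 3·6 2·9 1·18  f→[5832+729+216+27+8+1]=6813
q^20  k|20↦f(k): 1:1 2:8 4:64 5:125 10:1000 20:8000  a_20=9198
n=21: 1·21 3·7 7·3 21·1  f→[1+27+343+9261]=9632
q^24  k|24↦f(k): 24:13824 12:1728 8:512 6:216 4:64 3:27 2:8 1:1  a_24=16380

3096, 3528, 6813, 9198, 9632, 16380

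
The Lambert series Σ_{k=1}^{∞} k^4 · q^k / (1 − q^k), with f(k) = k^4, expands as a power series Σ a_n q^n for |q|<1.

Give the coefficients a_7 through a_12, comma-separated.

2402, 4369, 6643, 10642, 14642, 22386

q^7  k|7↦f(k): 1:1 7:2401  a_7=2402
[q^8] f(8)=4096,f(4)=256,f(2)=16,f(1)=1 ⇒ 4369
d|9:{9,3,1}  Σf=6561+81+1=6643
q^10  k|10↦f(k): 1:1 2:16 5:625 10:10000  a_10=10642
q^11  k|11↦f(k): 11:14641 1:1  a_11=14642
d|12:{1,2,3,4,6,12}  Σf=1+16+81+256+1296+20736=22386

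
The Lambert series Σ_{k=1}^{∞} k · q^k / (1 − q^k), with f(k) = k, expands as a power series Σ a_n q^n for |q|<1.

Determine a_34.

d|34:{1,2,17,34}  Σf=1+2+17+34=54

a_34 = 54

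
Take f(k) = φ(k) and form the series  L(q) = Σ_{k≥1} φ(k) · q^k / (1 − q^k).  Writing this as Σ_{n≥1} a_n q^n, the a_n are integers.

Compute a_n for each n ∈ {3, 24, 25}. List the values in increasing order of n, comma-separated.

n=3: 1·3 3·1  φ→[1+2]=3
n=24: 1·24 2·12 3·8 4·6 6·4 8·3 12·2 24·1  φ→[1+1+2+2+2+4+4+8]=24
n=25: 1·25 5·5 25·1  φ→[1+4+20]=25

3, 24, 25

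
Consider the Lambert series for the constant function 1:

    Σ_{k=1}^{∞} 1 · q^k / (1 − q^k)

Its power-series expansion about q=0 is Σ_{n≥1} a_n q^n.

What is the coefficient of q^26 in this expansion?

d|26:{26,13,2,1}  Σf=1+1+1+1=4

a_26 = 4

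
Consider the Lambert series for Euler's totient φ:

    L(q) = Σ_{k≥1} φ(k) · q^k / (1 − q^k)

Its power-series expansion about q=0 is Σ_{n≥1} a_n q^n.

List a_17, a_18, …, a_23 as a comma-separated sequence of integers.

q^17  k|17↦φ(k): 17:16 1:1  a_17=17
n=18: 1·18 2·9 3·6 6·3 9·2 18·1  φ→[1+1+2+2+6+6]=18
n=19: 1·19 19·1  φ→[1+18]=19
[q^20] φ(1)=1,φ(2)=1,φ(4)=2,φ(5)=4,φ(10)=4,φ(20)=8 ⇒ 20
d|21:{21,7,3,1}  Σφ=12+6+2+1=21
n=22: 22·1 11·2 2·11 1·22  φ→[10+10+1+1]=22
n=23: 23·1 1·23  φ→[22+1]=23

17, 18, 19, 20, 21, 22, 23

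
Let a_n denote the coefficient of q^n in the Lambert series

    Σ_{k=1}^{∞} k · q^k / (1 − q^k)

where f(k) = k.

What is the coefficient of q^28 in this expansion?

d|28:{28,14,7,4,2,1}  Σf=28+14+7+4+2+1=56

a_28 = 56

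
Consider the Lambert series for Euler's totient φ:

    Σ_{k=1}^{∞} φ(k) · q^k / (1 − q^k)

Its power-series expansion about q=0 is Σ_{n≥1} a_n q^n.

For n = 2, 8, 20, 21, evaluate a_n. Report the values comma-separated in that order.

[q^2] φ(1)=1,φ(2)=1 ⇒ 2
q^8  k|8↦φ(k): 1:1 2:1 4:2 8:4  a_8=8
q^20  k|20↦φ(k): 1:1 2:1 4:2 5:4 10:4 20:8  a_20=20
q^21  k|21↦φ(k): 1:1 3:2 7:6 21:12  a_21=21

2, 8, 20, 21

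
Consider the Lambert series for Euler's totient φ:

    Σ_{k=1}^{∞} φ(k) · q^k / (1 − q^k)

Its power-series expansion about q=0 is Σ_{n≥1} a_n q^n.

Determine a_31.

q^31  k|31↦φ(k): 31:30 1:1  a_31=31

a_31 = 31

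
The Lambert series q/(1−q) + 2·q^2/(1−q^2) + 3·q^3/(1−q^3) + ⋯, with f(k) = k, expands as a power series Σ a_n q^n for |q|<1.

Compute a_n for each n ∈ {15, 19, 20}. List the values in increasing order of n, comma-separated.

24, 20, 42

d|15:{15,5,3,1}  Σf=15+5+3+1=24
[q^19] f(1)=1,f(19)=19 ⇒ 20
n=20: 20·1 10·2 5·4 4·5 2·10 1·20  f→[20+10+5+4+2+1]=42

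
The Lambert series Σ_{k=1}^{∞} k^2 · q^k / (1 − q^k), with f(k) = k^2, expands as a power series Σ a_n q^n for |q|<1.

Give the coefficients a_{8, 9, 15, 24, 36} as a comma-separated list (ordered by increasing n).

d|8:{1,2,4,8}  Σf=1+4+16+64=85
[q^9] f(1)=1,f(3)=9,f(9)=81 ⇒ 91
q^15  k|15↦f(k): 1:1 3:9 5:25 15:225  a_15=260
d|24:{24,12,8,6,4,3,2,1}  Σf=576+144+64+36+16+9+4+1=850
[q^36] f(36)=1296,f(18)=324,f(12)=144,f(9)=81,f(6)=36,f(4)=16,f(3)=9,f(2)=4,f(1)=1 ⇒ 1911

85, 91, 260, 850, 1911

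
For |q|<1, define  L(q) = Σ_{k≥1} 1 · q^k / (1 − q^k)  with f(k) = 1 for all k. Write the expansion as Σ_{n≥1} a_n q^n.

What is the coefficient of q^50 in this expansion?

a_50 = 6

[q^50] f(1)=1,f(2)=1,f(5)=1,f(10)=1,f(25)=1,f(50)=1 ⇒ 6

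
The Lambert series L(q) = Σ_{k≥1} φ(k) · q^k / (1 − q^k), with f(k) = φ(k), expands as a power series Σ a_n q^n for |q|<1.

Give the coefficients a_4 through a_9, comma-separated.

n=4: 1·4 2·2 4·1  φ→[1+1+2]=4
d|5:{1,5}  Σφ=1+4=5
q^6  k|6↦φ(k): 1:1 2:1 3:2 6:2  a_6=6
q^7  k|7↦φ(k): 1:1 7:6  a_7=7
[q^8] φ(1)=1,φ(2)=1,φ(4)=2,φ(8)=4 ⇒ 8
d|9:{1,3,9}  Σφ=1+2+6=9

4, 5, 6, 7, 8, 9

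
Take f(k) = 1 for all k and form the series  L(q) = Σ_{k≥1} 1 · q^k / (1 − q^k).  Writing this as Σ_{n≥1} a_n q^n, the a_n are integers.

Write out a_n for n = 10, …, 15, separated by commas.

d|10:{10,5,2,1}  Σf=1+1+1+1=4
[q^11] f(11)=1,f(1)=1 ⇒ 2
q^12  k|12↦f(k): 1:1 2:1 3:1 4:1 6:1 12:1  a_12=6
q^13  k|13↦f(k): 1:1 13:1  a_13=2
q^14  k|14↦f(k): 14:1 7:1 2:1 1:1  a_14=4
[q^15] f(1)=1,f(3)=1,f(5)=1,f(15)=1 ⇒ 4

4, 2, 6, 2, 4, 4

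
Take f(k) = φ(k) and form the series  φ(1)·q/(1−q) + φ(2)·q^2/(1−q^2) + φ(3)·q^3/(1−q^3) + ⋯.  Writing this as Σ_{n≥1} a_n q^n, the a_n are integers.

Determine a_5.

n=5: 5·1 1·5  φ→[4+1]=5

a_5 = 5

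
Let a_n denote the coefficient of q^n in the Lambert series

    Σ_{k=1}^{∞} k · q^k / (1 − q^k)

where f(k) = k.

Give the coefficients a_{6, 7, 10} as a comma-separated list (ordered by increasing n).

d|6:{1,2,3,6}  Σf=1+2+3+6=12
d|7:{7,1}  Σf=7+1=8
q^10  k|10↦f(k): 10:10 5:5 2:2 1:1  a_10=18

12, 8, 18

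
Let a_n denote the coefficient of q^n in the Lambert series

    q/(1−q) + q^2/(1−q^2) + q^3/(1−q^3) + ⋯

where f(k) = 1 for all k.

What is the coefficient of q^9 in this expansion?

[q^9] f(1)=1,f(3)=1,f(9)=1 ⇒ 3

a_9 = 3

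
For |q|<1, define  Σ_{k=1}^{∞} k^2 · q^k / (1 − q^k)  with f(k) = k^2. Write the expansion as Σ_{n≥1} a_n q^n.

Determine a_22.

[q^22] f(1)=1,f(2)=4,f(11)=121,f(22)=484 ⇒ 610

a_22 = 610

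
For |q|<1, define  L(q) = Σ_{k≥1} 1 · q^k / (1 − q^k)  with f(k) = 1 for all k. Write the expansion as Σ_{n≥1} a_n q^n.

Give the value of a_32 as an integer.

q^32  k|32↦f(k): 1:1 2:1 4:1 8:1 16:1 32:1  a_32=6

a_32 = 6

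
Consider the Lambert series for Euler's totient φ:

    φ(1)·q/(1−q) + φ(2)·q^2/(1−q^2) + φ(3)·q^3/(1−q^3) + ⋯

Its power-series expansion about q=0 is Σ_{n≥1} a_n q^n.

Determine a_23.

q^23  k|23↦φ(k): 23:22 1:1  a_23=23

a_23 = 23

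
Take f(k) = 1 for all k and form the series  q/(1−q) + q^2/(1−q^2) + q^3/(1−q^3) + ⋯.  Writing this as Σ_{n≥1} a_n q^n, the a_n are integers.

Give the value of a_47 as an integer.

a_47 = 2

d|47:{1,47}  Σf=1+1=2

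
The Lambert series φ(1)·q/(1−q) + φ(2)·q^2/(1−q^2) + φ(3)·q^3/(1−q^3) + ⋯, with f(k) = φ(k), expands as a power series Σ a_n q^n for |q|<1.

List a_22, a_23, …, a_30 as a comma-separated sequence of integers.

d|22:{22,11,2,1}  Σφ=10+10+1+1=22
q^23  k|23↦φ(k): 23:22 1:1  a_23=23
q^24  k|24↦φ(k): 24:8 12:4 8:4 6:2 4:2 3:2 2:1 1:1  a_24=24
[q^25] φ(25)=20,φ(5)=4,φ(1)=1 ⇒ 25
n=26: 1·26 2·13 13·2 26·1  φ→[1+1+12+12]=26
q^27  k|27↦φ(k): 1:1 3:2 9:6 27:18  a_27=27
[q^28] φ(28)=12,φ(14)=6,φ(7)=6,φ(4)=2,φ(2)=1,φ(1)=1 ⇒ 28
q^29  k|29↦φ(k): 1:1 29:28  a_29=29
q^30  k|30↦φ(k): 30:8 15:8 10:4 6:2 5:4 3:2 2:1 1:1  a_30=30

22, 23, 24, 25, 26, 27, 28, 29, 30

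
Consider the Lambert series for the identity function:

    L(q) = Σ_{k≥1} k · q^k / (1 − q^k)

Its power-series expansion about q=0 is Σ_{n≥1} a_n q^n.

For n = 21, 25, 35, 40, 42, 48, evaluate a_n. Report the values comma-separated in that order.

32, 31, 48, 90, 96, 124

n=21: 21·1 7·3 3·7 1·21  f→[21+7+3+1]=32
n=25: 25·1 5·5 1·25  f→[25+5+1]=31
[q^35] f(1)=1,f(5)=5,f(7)=7,f(35)=35 ⇒ 48
n=40: 40·1 20·2 10·4 8·5 5·8 4·10 2·20 1·40  f→[40+20+10+8+5+4+2+1]=90
q^42  k|42↦f(k): 42:42 21:21 14:14 7:7 6:6 3:3 2:2 1:1  a_42=96
q^48  k|48↦f(k): 48:48 24:24 16:16 12:12 8:8 6:6 4:4 3:3 2:2 1:1  a_48=124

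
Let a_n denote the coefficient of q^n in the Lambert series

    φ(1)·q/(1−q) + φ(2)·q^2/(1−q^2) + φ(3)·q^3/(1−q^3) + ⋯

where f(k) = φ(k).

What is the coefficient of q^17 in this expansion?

q^17  k|17↦φ(k): 1:1 17:16  a_17=17

a_17 = 17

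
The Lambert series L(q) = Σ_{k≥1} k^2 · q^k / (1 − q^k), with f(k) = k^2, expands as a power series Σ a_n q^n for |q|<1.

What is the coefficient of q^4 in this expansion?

d|4:{1,2,4}  Σf=1+4+16=21

a_4 = 21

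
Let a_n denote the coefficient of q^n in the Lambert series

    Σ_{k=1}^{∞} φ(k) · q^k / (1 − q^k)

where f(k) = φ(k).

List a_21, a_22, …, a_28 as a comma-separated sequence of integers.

q^21  k|21↦φ(k): 1:1 3:2 7:6 21:12  a_21=21
[q^22] φ(22)=10,φ(11)=10,φ(2)=1,φ(1)=1 ⇒ 22
n=23: 23·1 1·23  φ→[22+1]=23
d|24:{1,2,3,4,6,8,12,24}  Σφ=1+1+2+2+2+4+4+8=24
q^25  k|25↦φ(k): 25:20 5:4 1:1  a_25=25
[q^26] φ(26)=12,φ(13)=12,φ(2)=1,φ(1)=1 ⇒ 26
[q^27] φ(27)=18,φ(9)=6,φ(3)=2,φ(1)=1 ⇒ 27
n=28: 28·1 14·2 7·4 4·7 2·14 1·28  φ→[12+6+6+2+1+1]=28

21, 22, 23, 24, 25, 26, 27, 28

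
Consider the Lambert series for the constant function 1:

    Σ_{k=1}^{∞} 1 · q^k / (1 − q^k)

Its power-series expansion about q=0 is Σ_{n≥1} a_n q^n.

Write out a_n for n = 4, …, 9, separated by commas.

3, 2, 4, 2, 4, 3

d|4:{4,2,1}  Σf=1+1+1=3
q^5  k|5↦f(k): 1:1 5:1  a_5=2
q^6  k|6↦f(k): 1:1 2:1 3:1 6:1  a_6=4
n=7: 1·7 7·1  f→[1+1]=2
d|8:{1,2,4,8}  Σf=1+1+1+1=4
d|9:{9,3,1}  Σf=1+1+1=3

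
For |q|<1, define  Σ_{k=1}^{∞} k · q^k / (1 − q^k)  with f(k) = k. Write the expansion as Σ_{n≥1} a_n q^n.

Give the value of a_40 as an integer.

a_40 = 90

d|40:{40,20,10,8,5,4,2,1}  Σf=40+20+10+8+5+4+2+1=90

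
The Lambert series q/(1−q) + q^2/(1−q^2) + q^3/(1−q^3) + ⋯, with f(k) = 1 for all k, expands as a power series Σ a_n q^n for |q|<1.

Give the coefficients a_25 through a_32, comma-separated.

3, 4, 4, 6, 2, 8, 2, 6

q^25  k|25↦f(k): 1:1 5:1 25:1  a_25=3
[q^26] f(1)=1,f(2)=1,f(13)=1,f(26)=1 ⇒ 4
n=27: 1·27 3·9 9·3 27·1  f→[1+1+1+1]=4
n=28: 1·28 2·14 4·7 7·4 14·2 28·1  f→[1+1+1+1+1+1]=6
n=29: 1·29 29·1  f→[1+1]=2
q^30  k|30↦f(k): 30:1 15:1 10:1 6:1 5:1 3:1 2:1 1:1  a_30=8
n=31: 1·31 31·1  f→[1+1]=2
[q^32] f(1)=1,f(2)=1,f(4)=1,f(8)=1,f(16)=1,f(32)=1 ⇒ 6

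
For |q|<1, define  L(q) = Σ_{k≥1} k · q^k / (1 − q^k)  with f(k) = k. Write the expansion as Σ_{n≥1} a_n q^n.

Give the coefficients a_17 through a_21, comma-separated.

18, 39, 20, 42, 32

n=17: 1·17 17·1  f→[1+17]=18
n=18: 18·1 9·2 6·3 3·6 2·9 1·18  f→[18+9+6+3+2+1]=39
d|19:{1,19}  Σf=1+19=20
[q^20] f(1)=1,f(2)=2,f(4)=4,f(5)=5,f(10)=10,f(20)=20 ⇒ 42
d|21:{1,3,7,21}  Σf=1+3+7+21=32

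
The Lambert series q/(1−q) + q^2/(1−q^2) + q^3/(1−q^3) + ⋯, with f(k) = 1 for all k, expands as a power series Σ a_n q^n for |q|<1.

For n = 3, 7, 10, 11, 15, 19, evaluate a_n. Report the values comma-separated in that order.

d|3:{3,1}  Σf=1+1=2
d|7:{1,7}  Σf=1+1=2
q^10  k|10↦f(k): 1:1 2:1 5:1 10:1  a_10=4
[q^11] f(11)=1,f(1)=1 ⇒ 2
n=15: 1·15 3·5 5·3 15·1  f→[1+1+1+1]=4
q^19  k|19↦f(k): 19:1 1:1  a_19=2

2, 2, 4, 2, 4, 2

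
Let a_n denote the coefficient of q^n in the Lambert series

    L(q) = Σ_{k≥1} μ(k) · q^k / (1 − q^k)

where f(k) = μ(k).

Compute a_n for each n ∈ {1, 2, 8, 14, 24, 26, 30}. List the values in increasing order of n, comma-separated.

[q^1] μ(1)=1 ⇒ 1
[q^2] μ(2)=-1,μ(1)=1 ⇒ 0
q^8  k|8↦μ(k): 1:1 2:-1 4:0 8:0  a_8=0
[q^14] μ(1)=1,μ(2)=-1,μ(7)=-1,μ(14)=1 ⇒ 0
n=24: 24·1 12·2 8·3 6·4 4·6 3·8 2·12 1·24  μ→[0+0+0+1+0+(-1)+(-1)+1]=0
q^26  k|26↦μ(k): 26:1 13:-1 2:-1 1:1  a_26=0
d|30:{1,2,3,5,6,10,15,30}  Σμ=1+(-1)+(-1)+(-1)+1+1+1+(-1)=0

1, 0, 0, 0, 0, 0, 0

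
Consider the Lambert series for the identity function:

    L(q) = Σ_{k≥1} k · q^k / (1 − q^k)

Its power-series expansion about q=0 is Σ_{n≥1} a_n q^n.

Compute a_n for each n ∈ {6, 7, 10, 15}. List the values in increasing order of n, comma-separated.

12, 8, 18, 24

q^6  k|6↦f(k): 1:1 2:2 3:3 6:6  a_6=12
q^7  k|7↦f(k): 7:7 1:1  a_7=8
d|10:{10,5,2,1}  Σf=10+5+2+1=18
[q^15] f(1)=1,f(3)=3,f(5)=5,f(15)=15 ⇒ 24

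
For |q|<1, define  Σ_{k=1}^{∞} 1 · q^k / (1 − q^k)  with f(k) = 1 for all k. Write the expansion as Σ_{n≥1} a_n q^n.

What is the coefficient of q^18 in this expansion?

q^18  k|18↦f(k): 18:1 9:1 6:1 3:1 2:1 1:1  a_18=6

a_18 = 6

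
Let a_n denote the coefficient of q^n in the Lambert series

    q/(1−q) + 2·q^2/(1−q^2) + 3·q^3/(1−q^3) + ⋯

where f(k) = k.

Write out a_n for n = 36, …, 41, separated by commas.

q^36  k|36↦f(k): 36:36 18:18 12:12 9:9 6:6 4:4 3:3 2:2 1:1  a_36=91
[q^37] f(1)=1,f(37)=37 ⇒ 38
[q^38] f(1)=1,f(2)=2,f(19)=19,f(38)=38 ⇒ 60
q^39  k|39↦f(k): 1:1 3:3 13:13 39:39  a_39=56
d|40:{1,2,4,5,8,10,20,40}  Σf=1+2+4+5+8+10+20+40=90
d|41:{1,41}  Σf=1+41=42

91, 38, 60, 56, 90, 42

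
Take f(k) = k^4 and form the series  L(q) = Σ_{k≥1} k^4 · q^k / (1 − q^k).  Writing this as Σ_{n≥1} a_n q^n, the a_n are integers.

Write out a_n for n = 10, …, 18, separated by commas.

n=10: 10·1 5·2 2·5 1·10  f→[10000+625+16+1]=10642
d|11:{1,11}  Σf=1+14641=14642
[q^12] f(12)=20736,f(6)=1296,f(4)=256,f(3)=81,f(2)=16,f(1)=1 ⇒ 22386
q^13  k|13↦f(k): 13:28561 1:1  a_13=28562
[q^14] f(1)=1,f(2)=16,f(7)=2401,f(14)=38416 ⇒ 40834
[q^15] f(1)=1,f(3)=81,f(5)=625,f(15)=50625 ⇒ 51332
q^16  k|16↦f(k): 16:65536 8:4096 4:256 2:16 1:1  a_16=69905
[q^17] f(17)=83521,f(1)=1 ⇒ 83522
n=18: 1·18 2·9 3·6 6·3 9·2 18·1  f→[1+16+81+1296+6561+104976]=112931

10642, 14642, 22386, 28562, 40834, 51332, 69905, 83522, 112931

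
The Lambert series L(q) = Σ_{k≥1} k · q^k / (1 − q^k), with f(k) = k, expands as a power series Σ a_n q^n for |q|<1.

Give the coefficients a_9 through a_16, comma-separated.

q^9  k|9↦f(k): 1:1 3:3 9:9  a_9=13
d|10:{1,2,5,10}  Σf=1+2+5+10=18
[q^11] f(11)=11,f(1)=1 ⇒ 12
d|12:{12,6,4,3,2,1}  Σf=12+6+4+3+2+1=28
[q^13] f(1)=1,f(13)=13 ⇒ 14
[q^14] f(14)=14,f(7)=7,f(2)=2,f(1)=1 ⇒ 24
d|15:{15,5,3,1}  Σf=15+5+3+1=24
d|16:{1,2,4,8,16}  Σf=1+2+4+8+16=31

13, 18, 12, 28, 14, 24, 24, 31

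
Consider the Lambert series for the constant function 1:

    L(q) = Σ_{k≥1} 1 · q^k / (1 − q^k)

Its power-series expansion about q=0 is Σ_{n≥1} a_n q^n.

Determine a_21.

n=21: 21·1 7·3 3·7 1·21  f→[1+1+1+1]=4

a_21 = 4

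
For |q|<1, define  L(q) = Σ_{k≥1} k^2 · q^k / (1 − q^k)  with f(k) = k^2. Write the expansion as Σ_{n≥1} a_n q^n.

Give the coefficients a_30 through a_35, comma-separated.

1300, 962, 1365, 1220, 1450, 1300

q^30  k|30↦f(k): 1:1 2:4 3:9 5:25 6:36 10:100 15:225 30:900  a_30=1300
n=31: 1·31 31·1  f→[1+961]=962
q^32  k|32↦f(k): 1:1 2:4 4:16 8:64 16:256 32:1024  a_32=1365
n=33: 33·1 11·3 3·11 1·33  f→[1089+121+9+1]=1220
n=34: 34·1 17·2 2·17 1·34  f→[1156+289+4+1]=1450
q^35  k|35↦f(k): 1:1 5:25 7:49 35:1225  a_35=1300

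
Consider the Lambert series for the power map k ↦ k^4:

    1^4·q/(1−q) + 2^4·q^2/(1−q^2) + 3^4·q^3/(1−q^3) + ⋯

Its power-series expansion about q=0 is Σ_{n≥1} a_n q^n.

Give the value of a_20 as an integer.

a_20 = 170898

[q^20] f(1)=1,f(2)=16,f(4)=256,f(5)=625,f(10)=10000,f(20)=160000 ⇒ 170898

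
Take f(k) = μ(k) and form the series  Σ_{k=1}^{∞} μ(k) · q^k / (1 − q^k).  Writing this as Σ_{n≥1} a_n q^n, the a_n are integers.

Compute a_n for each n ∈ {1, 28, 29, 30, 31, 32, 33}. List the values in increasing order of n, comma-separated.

d|1:{1}  Σμ=1=1
[q^28] μ(28)=0,μ(14)=1,μ(7)=-1,μ(4)=0,μ(2)=-1,μ(1)=1 ⇒ 0
q^29  k|29↦μ(k): 29:-1 1:1  a_29=0
q^30  k|30↦μ(k): 30:-1 15:1 10:1 6:1 5:-1 3:-1 2:-1 1:1  a_30=0
n=31: 1·31 31·1  μ→[1+(-1)]=0
q^32  k|32↦μ(k): 32:0 16:0 8:0 4:0 2:-1 1:1  a_32=0
q^33  k|33↦μ(k): 33:1 11:-1 3:-1 1:1  a_33=0

1, 0, 0, 0, 0, 0, 0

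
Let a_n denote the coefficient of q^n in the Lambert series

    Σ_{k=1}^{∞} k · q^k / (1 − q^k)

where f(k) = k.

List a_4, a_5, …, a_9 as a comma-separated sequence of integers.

7, 6, 12, 8, 15, 13

d|4:{1,2,4}  Σf=1+2+4=7
q^5  k|5↦f(k): 5:5 1:1  a_5=6
[q^6] f(1)=1,f(2)=2,f(3)=3,f(6)=6 ⇒ 12
[q^7] f(7)=7,f(1)=1 ⇒ 8
q^8  k|8↦f(k): 1:1 2:2 4:4 8:8  a_8=15
d|9:{1,3,9}  Σf=1+3+9=13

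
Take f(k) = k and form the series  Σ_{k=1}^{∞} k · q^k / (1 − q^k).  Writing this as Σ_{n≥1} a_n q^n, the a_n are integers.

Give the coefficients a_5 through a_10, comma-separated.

q^5  k|5↦f(k): 5:5 1:1  a_5=6
n=6: 6·1 3·2 2·3 1·6  f→[6+3+2+1]=12
[q^7] f(7)=7,f(1)=1 ⇒ 8
n=8: 8·1 4·2 2·4 1·8  f→[8+4+2+1]=15
d|9:{9,3,1}  Σf=9+3+1=13
d|10:{1,2,5,10}  Σf=1+2+5+10=18

6, 12, 8, 15, 13, 18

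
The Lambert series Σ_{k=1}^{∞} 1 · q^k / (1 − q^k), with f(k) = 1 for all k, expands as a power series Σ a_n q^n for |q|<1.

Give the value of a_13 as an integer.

a_13 = 2

d|13:{1,13}  Σf=1+1=2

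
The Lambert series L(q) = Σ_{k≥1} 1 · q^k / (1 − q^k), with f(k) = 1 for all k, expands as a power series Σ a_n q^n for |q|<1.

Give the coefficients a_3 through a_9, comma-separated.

d|3:{3,1}  Σf=1+1=2
q^4  k|4↦f(k): 1:1 2:1 4:1  a_4=3
d|5:{1,5}  Σf=1+1=2
[q^6] f(6)=1,f(3)=1,f(2)=1,f(1)=1 ⇒ 4
q^7  k|7↦f(k): 1:1 7:1  a_7=2
n=8: 8·1 4·2 2·4 1·8  f→[1+1+1+1]=4
n=9: 1·9 3·3 9·1  f→[1+1+1]=3

2, 3, 2, 4, 2, 4, 3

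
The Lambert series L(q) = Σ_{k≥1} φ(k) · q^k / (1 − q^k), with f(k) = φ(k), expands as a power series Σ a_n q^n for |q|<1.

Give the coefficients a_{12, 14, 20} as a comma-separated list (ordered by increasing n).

[q^12] φ(12)=4,φ(6)=2,φ(4)=2,φ(3)=2,φ(2)=1,φ(1)=1 ⇒ 12
n=14: 1·14 2·7 7·2 14·1  φ→[1+1+6+6]=14
n=20: 1·20 2·10 4·5 5·4 10·2 20·1  φ→[1+1+2+4+4+8]=20

12, 14, 20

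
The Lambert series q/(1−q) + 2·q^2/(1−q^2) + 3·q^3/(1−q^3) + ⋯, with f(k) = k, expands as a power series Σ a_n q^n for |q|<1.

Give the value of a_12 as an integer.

d|12:{1,2,3,4,6,12}  Σf=1+2+3+4+6+12=28

a_12 = 28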